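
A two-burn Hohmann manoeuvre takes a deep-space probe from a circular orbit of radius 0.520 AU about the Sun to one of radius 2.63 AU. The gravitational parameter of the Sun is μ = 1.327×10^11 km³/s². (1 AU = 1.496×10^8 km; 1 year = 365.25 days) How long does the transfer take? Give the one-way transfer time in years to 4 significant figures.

In km: r₁ = 0.520 × 1.496×10^8 = 7.7792×10^7 km; r₂ = 2.63 × 1.496×10^8 = 3.93448×10^8 km.
Semi-major axis of the transfer orbit: a_t = (7.7792×10^7 + 3.93448×10^8)/2 = 2.3562×10^8 km.
Half the transfer-orbit period gives t = π√(a_t³/μ) = 3.119×10^7 s.
Converting: 3.119×10^7 s ÷ 3.15576×10^7 s/year (365.25 × 86400) = 0.9884 years.

t = 0.9884 years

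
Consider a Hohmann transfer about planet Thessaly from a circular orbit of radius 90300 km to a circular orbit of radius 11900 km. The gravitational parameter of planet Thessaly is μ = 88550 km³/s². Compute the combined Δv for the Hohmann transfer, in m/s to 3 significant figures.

The Hohmann ellipse has a_t = (r₁ + r₂)/2 = 51100 km.
At r₁ the circular-orbit speed is v₁ = √(μ/r₁) = 0.9903 km/s.
On the transfer ellipse at r₁, v² = μ(2/r − 1/a) gives v_a = √[μ(2/r₁ − 1/a_t)] = 0.4779 km/s.
First burn Δv₁ = |v_a − v₁| = 0.5124 km/s.
At r₂, v₂ = √(μ/r₂) = 2.72785 km/s.
Transfer-orbit speed at r₂: v_p = √[μ(2/r₂ − 1/a_t)] = 3.62622 km/s.
Second burn Δv₂ = |v₂ − v_p| = 0.8984 km/s.
Total Δv = Δv₁ + Δv₂ = 1.411 km/s.

Δv = 1410 m/s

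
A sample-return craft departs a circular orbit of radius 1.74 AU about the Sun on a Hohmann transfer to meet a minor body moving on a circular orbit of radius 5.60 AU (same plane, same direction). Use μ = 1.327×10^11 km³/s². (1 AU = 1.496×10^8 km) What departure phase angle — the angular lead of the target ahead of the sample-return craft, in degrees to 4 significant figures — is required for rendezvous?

φ = 84.50°

In km: r₁ = 1.74 × 1.496×10^8 = 2.60304×10^8 km; r₂ = 5.60 × 1.496×10^8 = 8.3776×10^8 km.
Semi-major axis of the transfer orbit: a_t = (2.60304×10^8 + 8.3776×10^8)/2 = 5.49032×10^8 km.
The half-period of the transfer ellipse is t = π√(a_t³/μ) = 1.10946×10^8 s.
The target's mean motion on its circular orbit is ω₂ = √(μ/r₂³) = 1.50230×10^-8 rad/s.
Angle swept by the target during transfer: ω₂·t = 1.66674 rad = 95.50°.
The sample-return craft traverses 180° on the transfer ellipse, so the target must lead by 180° − 95.50° = 84.50°.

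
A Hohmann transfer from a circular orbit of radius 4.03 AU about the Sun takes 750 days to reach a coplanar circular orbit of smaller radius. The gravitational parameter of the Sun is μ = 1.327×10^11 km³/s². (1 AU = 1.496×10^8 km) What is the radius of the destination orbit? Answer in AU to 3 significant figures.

r₂ = 1.10 AU

In km: r₁ = 4.03 × 1.496×10^8 = 6.02888×10^8 km.
Transfer time t = 750 days = 6.480×10^7 s, and t = π√(a_t³/μ).
So a_t = (μ t²/π²)^(1/3) = (1.327×10^11 × (6.480×10^7)² / π²)^(1/3) = 3.8363×10^8 km.
Since a_t = (r₁ + r₂)/2, r₂ = 2a_t − r₁ = 2×3.8363×10^8 − 6.02888×10^8 = 1.64372×10^8 km.
In AU: r₂ = 1.64372×10^8 / 1.496×10^8 = 1.10 AU.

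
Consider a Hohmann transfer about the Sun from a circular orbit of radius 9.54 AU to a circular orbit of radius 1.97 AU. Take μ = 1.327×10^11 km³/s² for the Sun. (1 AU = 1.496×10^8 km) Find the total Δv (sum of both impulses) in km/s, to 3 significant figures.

In km: r₁ = 9.54 × 1.496×10^8 = 1.427184×10^9 km; r₂ = 1.97 × 1.496×10^8 = 2.94712×10^8 km.
The Hohmann ellipse has a_t = (r₁ + r₂)/2 = 8.60948×10^8 km.
At r₁ the circular-orbit speed is v₁ = √(μ/r₁) = 9.643 km/s.
On the transfer ellipse at r₁, vis-viva gives v_a = √[μ(2/r₁ − 1/a_t)] = 5.642 km/s.
First burn Δv₁ = |v_a − v₁| = 4.001 km/s.
At r₂, v₂ = √(μ/r₂) = 21.2196 km/s.
Transfer-orbit speed at r₂: v_p = √[μ(2/r₂ − 1/a_t)] = 27.3205 km/s.
Second burn Δv₂ = |v₂ − v_p| = 6.101 km/s.
Total Δv = Δv₁ + Δv₂ = 10.10 km/s.

Δv = 10.1 km/s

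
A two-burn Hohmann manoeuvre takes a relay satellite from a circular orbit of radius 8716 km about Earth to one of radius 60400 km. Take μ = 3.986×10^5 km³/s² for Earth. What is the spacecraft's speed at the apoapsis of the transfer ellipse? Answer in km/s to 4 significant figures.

Semi-major axis of the transfer orbit: a_t = (8716 + 60400)/2 = 34558 km.
At apoapsis, r = 60400 km.
Vis-viva: v = √[μ(2/r − 1/a_t)] = √[3.986×10^5 × (2/60400 − 1/34558)] = 1.290 km/s.

v = 1.290 km/s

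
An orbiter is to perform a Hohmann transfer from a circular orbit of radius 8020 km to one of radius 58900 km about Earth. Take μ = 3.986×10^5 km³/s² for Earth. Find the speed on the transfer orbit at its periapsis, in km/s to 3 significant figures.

v = 9.35 km/s

Transfer-ellipse semi-major axis a_t = (r₁ + r₂)/2 = (8020 + 58900)/2 = 33460 km.
The periapsis of the transfer ellipse is at r = 8020 km.
Applying v² = μ(2/r − 1/a_t): v = 9.354 km/s.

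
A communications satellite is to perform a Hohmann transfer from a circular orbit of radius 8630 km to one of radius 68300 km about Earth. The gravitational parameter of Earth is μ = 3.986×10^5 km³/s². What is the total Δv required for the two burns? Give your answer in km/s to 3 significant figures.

The Hohmann ellipse has a_t = (r₁ + r₂)/2 = 38465 km.
At r₁ the circular-orbit speed is v₁ = √(μ/r₁) = 6.7962 km/s.
Transfer-orbit speed at r₁ (v² = μ(2/r − 1/a)): v_p = √[μ(2/r₁ − 1/a_t)] = 9.0561 km/s.
First burn Δv₁ = |v_p − v₁| = 2.2599 km/s.
Circular speed at r₂: v₂ = √(μ/r₂) = 2.4158 km/s.
Transfer-orbit speed at r₂: v_a = √[μ(2/r₂ − 1/a_t)] = 1.1443 km/s.
Second burn Δv₂ = |v₂ − v_a| = 1.2715 km/s.
Δv = Δv₁ + Δv₂ = 2.2599 + 1.2715 = 3.531 km/s.

Δv = 3.53 km/s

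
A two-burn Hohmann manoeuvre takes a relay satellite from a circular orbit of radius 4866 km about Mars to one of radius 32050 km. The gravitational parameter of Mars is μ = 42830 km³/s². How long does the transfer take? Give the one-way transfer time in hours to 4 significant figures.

Semi-major axis of the transfer orbit: a_t = (4866 + 32050)/2 = 18458 km.
By Kepler's third law the transfer-orbit period is T = 2π√(a_t³/μ), so t = T/2 = 38067 s.
Converting: 38067 s ÷ 3600 s/hour = 10.57 hours.

t = 10.57 hours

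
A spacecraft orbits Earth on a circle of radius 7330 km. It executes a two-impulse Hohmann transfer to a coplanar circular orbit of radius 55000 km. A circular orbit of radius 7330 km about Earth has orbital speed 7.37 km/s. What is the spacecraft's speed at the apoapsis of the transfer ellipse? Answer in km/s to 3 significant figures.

v = 1.30 km/s

From the circular-orbit relation v² = μ/r at r = 7330 km: μ = v²r = (7.37)² × 7330 = 3.98143×10^5 km³/s².
Transfer-ellipse semi-major axis a_t = (r₁ + r₂)/2 = (7330 + 55000)/2 = 31165 km.
The apoapsis of the transfer ellipse is at r = 55000 km.
Vis-viva: v = √[μ(2/r − 1/a_t)] = √[3.98143×10^5 × (2/55000 − 1/31165)] = 1.305 km/s.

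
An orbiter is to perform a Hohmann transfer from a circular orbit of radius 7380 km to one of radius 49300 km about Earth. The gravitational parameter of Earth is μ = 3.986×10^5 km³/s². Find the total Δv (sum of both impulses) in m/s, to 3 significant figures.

Δv = 3740 m/s

The Hohmann ellipse has a_t = (r₁ + r₂)/2 = 28340 km.
Circular speed at r₁: v₁ = √(μ/r₁) = √(3.986×10^5/7380) = 7.349 km/s.
Transfer-orbit speed at r₁ (vis-viva): v_p = √[μ(2/r₁ − 1/a_t)] = 9.693 km/s.
First burn Δv₁ = |v_p − v₁| = 2.344 km/s.
At r₂, v₂ = √(μ/r₂) = 2.843 km/s.
Transfer-orbit speed at r₂: v_a = √[μ(2/r₂ − 1/a_t)] = 1.451 km/s.
Second burn Δv₂ = |v₂ − v_a| = 1.392 km/s.
Total Δv = Δv₁ + Δv₂ = 3.736 km/s.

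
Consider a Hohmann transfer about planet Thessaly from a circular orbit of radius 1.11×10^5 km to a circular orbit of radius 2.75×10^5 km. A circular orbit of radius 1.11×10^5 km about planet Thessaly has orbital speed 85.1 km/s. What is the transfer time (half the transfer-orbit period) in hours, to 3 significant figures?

From the circular-orbit relation v² = μ/r at r = 1.11×10^5 km: μ = v²r = (85.1)² × 1.11×10^5 = 8.03863×10^8 km³/s².
Transfer-ellipse semi-major axis a_t = (r₁ + r₂)/2 = (1.110×10^5 + 2.750×10^5)/2 = 1.930×10^5 km.
Transfer time t = π√(a_t³/μ) = π√((1.930×10^5)³ / 8.03863×10^8) = 9395 s.
Converting: 9395 s ÷ 3600 s/hour = 2.61 hours.

t = 2.61 hours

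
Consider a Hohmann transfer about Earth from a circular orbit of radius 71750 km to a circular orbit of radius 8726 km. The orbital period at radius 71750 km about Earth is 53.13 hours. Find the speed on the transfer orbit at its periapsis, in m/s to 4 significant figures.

From Kepler's third law T² = 4π²r³/μ at r = 71750 km, T = 53.13 hours = 53.13 × 3600 s = 1.91268×10^5 s: μ = 4π²r³/T² = 3.98603×10^5 km³/s².
Transfer-ellipse semi-major axis a_t = (r₁ + r₂)/2 = (71750 + 8726)/2 = 40238 km.
The periapsis of the transfer ellipse is at r = 8726 km.
From the vis-viva equation, v = √[μ(2/r − 1/a_t)] = 9.025 km/s.

v = 9025 m/s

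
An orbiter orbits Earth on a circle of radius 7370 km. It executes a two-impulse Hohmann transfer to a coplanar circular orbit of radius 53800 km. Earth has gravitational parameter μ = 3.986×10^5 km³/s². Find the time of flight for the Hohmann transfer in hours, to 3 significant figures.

Transfer-ellipse semi-major axis a_t = (r₁ + r₂)/2 = (7370 + 53800)/2 = 30585 km.
By Kepler's third law the transfer-orbit period is T = 2π√(a_t³/μ), so t = T/2 = 26620 s.
Converting: 26620 s ÷ 3600 s/hour = 7.39 hours.

t = 7.39 hours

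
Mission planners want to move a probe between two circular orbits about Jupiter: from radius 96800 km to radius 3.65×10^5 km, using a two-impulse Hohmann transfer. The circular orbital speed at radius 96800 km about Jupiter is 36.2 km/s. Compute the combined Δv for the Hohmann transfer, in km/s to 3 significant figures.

Δv = 15.9 km/s

From the circular-orbit relation v² = μ/r at r = 96800 km: μ = v²r = (36.2)² × 96800 = 1.26851×10^8 km³/s².
Semi-major axis of the transfer orbit: a_t = (96800 + 3.650×10^5)/2 = 2.309×10^5 km.
Circular speed at r₁: v₁ = √(μ/r₁) = √(1.26851×10^8/96800) = 36.200 km/s.
On the transfer ellipse at r₁, vis-viva equation gives v_p = √[μ(2/r₁ − 1/a_t)] = 45.514 km/s.
First burn Δv₁ = |v_p − v₁| = 9.314 km/s.
Circular speed at r₂: v₂ = √(μ/r₂) = 18.6423 km/s.
Transfer-orbit speed at r₂: v_a = √[μ(2/r₂ − 1/a_t)] = 12.0705 km/s.
Second burn Δv₂ = |v₂ − v_a| = 6.572 km/s.
Δv = Δv₁ + Δv₂ = 9.314 + 6.572 = 15.89 km/s.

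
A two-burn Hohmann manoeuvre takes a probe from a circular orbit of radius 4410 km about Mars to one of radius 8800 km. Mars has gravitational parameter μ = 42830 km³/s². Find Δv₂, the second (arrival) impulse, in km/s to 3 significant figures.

Semi-major axis of the transfer orbit: a_t = (4410 + 8800)/2 = 6605 km.
Circular speed at r = 8800 km: v_c = √(μ/r) = 2.20614 km/s.
Transfer-orbit speed at the same r (vis-viva, a = a_t): v_t = √[μ(2/r − 1/a_t)] = 1.80267 km/s.
Δv₂ = |v_t − v_c| = |1.80267 − 2.20614| = 0.4035 km/s.

Δv₂ = 0.403 km/s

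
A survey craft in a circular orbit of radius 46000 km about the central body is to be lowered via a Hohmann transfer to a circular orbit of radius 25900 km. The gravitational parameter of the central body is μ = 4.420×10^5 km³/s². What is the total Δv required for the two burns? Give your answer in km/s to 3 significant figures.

Δv = 1.01 km/s

Transfer-ellipse semi-major axis a_t = (r₁ + r₂)/2 = (46000 + 25900)/2 = 35950 km.
Circular speed at r₁: v₁ = √(μ/r₁) = √(4.420×10^5/46000) = 3.0998 km/s.
Transfer-orbit speed at r₁ (vis-viva): v_a = √[μ(2/r₁ − 1/a_t)] = 2.6311 km/s.
First burn Δv₁ = |v_a − v₁| = 0.4687 km/s.
Circular speed at r₂: v₂ = √(μ/r₂) = 4.13106 km/s.
Transfer-orbit speed at r₂: v_p = √[μ(2/r₂ − 1/a_t)] = 4.67295 km/s.
Second burn Δv₂ = |v₂ − v_p| = 0.5419 km/s.
Total Δv = Δv₁ + Δv₂ = 1.011 km/s.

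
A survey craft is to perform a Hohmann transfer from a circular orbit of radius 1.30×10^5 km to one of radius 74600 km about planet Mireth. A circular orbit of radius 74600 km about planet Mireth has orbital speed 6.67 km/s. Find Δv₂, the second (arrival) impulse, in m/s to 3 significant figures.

Δv₂ = 849 m/s

From the circular-orbit relation v² = μ/r at r = 74600 km: μ = v²r = (6.67)² × 74600 = 3.31887×10^6 km³/s².
The Hohmann ellipse has a_t = (r₁ + r₂)/2 = 1.023×10^5 km.
On the circular orbit at r = 74600 km, v_c = √(μ/r) = 6.670 km/s.
Transfer-orbit speed at the same r (vis-viva, a = a_t): v_t = √[μ(2/r − 1/a_t)] = 7.519 km/s.
Δv₂ = |v_t − v_c| = |7.519 − 6.670| = 0.8490 km/s.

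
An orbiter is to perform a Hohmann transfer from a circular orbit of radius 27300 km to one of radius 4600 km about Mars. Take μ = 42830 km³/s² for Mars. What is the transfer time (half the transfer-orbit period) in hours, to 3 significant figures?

The Hohmann ellipse has a_t = (r₁ + r₂)/2 = 15950 km.
By Kepler's third law the transfer-orbit period is T = 2π√(a_t³/μ), so t = T/2 = 30580 s.
Converting: 30580 s ÷ 3600 s/hour = 8.49 hours.

t = 8.49 hours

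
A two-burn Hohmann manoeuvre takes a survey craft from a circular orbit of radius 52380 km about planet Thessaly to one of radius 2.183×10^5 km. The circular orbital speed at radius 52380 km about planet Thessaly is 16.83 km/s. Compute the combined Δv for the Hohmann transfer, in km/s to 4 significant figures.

From the circular-orbit relation v² = μ/r at r = 52380 km: μ = v²r = (16.83)² × 52380 = 1.48366×10^7 km³/s².
Semi-major axis of the transfer orbit: a_t = (52380 + 2.183×10^5)/2 = 1.3534×10^5 km.
Circular speed at r₁: v₁ = √(μ/r₁) = √(1.48366×10^7/52380) = 16.830 km/s.
On the transfer ellipse at r₁, vis-viva equation gives v_p = √[μ(2/r₁ − 1/a_t)] = 21.375 km/s.
First burn Δv₁ = |v_p − v₁| = 4.545 km/s.
Circular speed at r₂: v₂ = √(μ/r₂) = 8.244 km/s.
Transfer-orbit speed at r₂: v_a = √[μ(2/r₂ − 1/a_t)] = 5.129 km/s.
Second burn Δv₂ = |v₂ − v_a| = 3.115 km/s.
Δv = Δv₁ + Δv₂ = 4.545 + 3.115 = 7.660 km/s.

Δv = 7.660 km/s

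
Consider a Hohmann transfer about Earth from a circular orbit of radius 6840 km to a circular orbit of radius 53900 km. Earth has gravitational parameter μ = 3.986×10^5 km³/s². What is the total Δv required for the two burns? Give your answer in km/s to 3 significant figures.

Δv = 3.96 km/s

Transfer-ellipse semi-major axis a_t = (r₁ + r₂)/2 = (6840 + 53900)/2 = 30370 km.
Circular speed at r₁: v₁ = √(μ/r₁) = √(3.986×10^5/6840) = 7.634 km/s.
On the transfer ellipse at r₁, vis-viva equation gives v_p = √[μ(2/r₁ − 1/a_t)] = 10.17 km/s.
First burn Δv₁ = |v_p − v₁| = 2.536 km/s.
Circular speed at r₂: v₂ = √(μ/r₂) = 2.7194 km/s.
Transfer-orbit speed at r₂: v_a = √[μ(2/r₂ − 1/a_t)] = 1.2906 km/s.
Second burn Δv₂ = |v₂ − v_a| = 1.429 km/s.
Total Δv = Δv₁ + Δv₂ = 3.965 km/s.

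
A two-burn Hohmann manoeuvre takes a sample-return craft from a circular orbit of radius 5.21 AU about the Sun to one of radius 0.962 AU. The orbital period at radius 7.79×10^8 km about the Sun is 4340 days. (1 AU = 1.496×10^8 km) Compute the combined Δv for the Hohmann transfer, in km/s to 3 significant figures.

From Kepler's third law T² = 4π²r³/μ at r = 7.79×10^8 km, T = 4340 days = 4340 × 86400 s = 3.74976×10^8 s: μ = 4π²r³/T² = 1.32729×10^11 km³/s².
In km: r₁ = 5.21 × 1.496×10^8 = 7.79416×10^8 km; r₂ = 0.962 × 1.496×10^8 = 1.439152×10^8 km.
The Hohmann ellipse has a_t = (r₁ + r₂)/2 = 4.616656×10^8 km.
At r₁ the circular-orbit speed is v₁ = √(μ/r₁) = 13.05 km/s.
On the transfer ellipse at r₁, v² = μ(2/r − 1/a) gives v_a = √[μ(2/r₁ − 1/a_t)] = 7.286 km/s.
First burn Δv₁ = |v_a − v₁| = 5.764 km/s.
At r₂, v₂ = √(μ/r₂) = 30.37 km/s.
Transfer-orbit speed at r₂: v_p = √[μ(2/r₂ − 1/a_t)] = 39.46 km/s.
Second burn Δv₂ = |v₂ − v_p| = 9.090 km/s.
Total Δv = Δv₁ + Δv₂ = 14.85 km/s.

Δv = 14.9 km/s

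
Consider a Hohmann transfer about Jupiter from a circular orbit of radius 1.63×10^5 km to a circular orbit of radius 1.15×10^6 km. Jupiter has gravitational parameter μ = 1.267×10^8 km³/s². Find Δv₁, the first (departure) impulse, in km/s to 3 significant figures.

Transfer-ellipse semi-major axis a_t = (r₁ + r₂)/2 = (1.630×10^5 + 1.150×10^6)/2 = 6.565×10^5 km.
Circular speed at r = 1.630×10^5 km: v_c = √(μ/r) = 27.88 km/s.
Transfer-orbit speed at the same r (vis-viva, a = a_t): v_t = √[μ(2/r − 1/a_t)] = 36.90 km/s.
Δv₁ = |v_t − v_c| = |36.90 − 27.88| = 9.020 km/s.

Δv₁ = 9.02 km/s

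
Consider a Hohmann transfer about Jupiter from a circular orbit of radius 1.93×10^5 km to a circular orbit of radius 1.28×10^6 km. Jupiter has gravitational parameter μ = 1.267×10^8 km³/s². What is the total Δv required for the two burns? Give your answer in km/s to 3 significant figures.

Δv = 13.0 km/s

Transfer-ellipse semi-major axis a_t = (r₁ + r₂)/2 = (1.930×10^5 + 1.280×10^6)/2 = 7.365×10^5 km.
At r₁ the circular-orbit speed is v₁ = √(μ/r₁) = 25.622 km/s.
Transfer-orbit speed at r₁ (vis-viva equation): v_p = √[μ(2/r₁ − 1/a_t)] = 33.778 km/s.
First burn Δv₁ = |v_p − v₁| = 8.156 km/s.
At r₂, v₂ = √(μ/r₂) = 9.949 km/s.
Transfer-orbit speed at r₂: v_a = √[μ(2/r₂ − 1/a_t)] = 5.093 km/s.
Second burn Δv₂ = |v₂ − v_a| = 4.856 km/s.
Δv = Δv₁ + Δv₂ = 8.156 + 4.856 = 13.01 km/s.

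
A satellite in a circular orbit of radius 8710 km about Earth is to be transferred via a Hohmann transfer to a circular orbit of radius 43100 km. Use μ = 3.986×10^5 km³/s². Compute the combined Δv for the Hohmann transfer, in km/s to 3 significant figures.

Transfer-ellipse semi-major axis a_t = (r₁ + r₂)/2 = (8710 + 43100)/2 = 25905 km.
Circular speed at r₁: v₁ = √(μ/r₁) = √(3.986×10^5/8710) = 6.765 km/s.
Transfer-orbit speed at r₁ (vis-viva): v_p = √[μ(2/r₁ − 1/a_t)] = 8.726 km/s.
First burn Δv₁ = |v_p − v₁| = 1.961 km/s.
At r₂, v₂ = √(μ/r₂) = 3.041 km/s.
Transfer-orbit speed at r₂: v_a = √[μ(2/r₂ − 1/a_t)] = 1.763 km/s.
Second burn Δv₂ = |v₂ − v_a| = 1.278 km/s.
Total Δv = Δv₁ + Δv₂ = 3.239 km/s.

Δv = 3.24 km/s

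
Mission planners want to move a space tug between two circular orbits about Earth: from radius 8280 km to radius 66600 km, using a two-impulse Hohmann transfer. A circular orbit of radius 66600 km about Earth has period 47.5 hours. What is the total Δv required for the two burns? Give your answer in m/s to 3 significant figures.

Δv = 3610 m/s

From Kepler's third law T² = 4π²r³/μ at r = 66600 km, T = 47.5 hours = 47.5 × 3600 s = 1.710×10^5 s: μ = 4π²r³/T² = 3.98832×10^5 km³/s².
The Hohmann ellipse has a_t = (r₁ + r₂)/2 = 37440 km.
Circular speed at r₁: v₁ = √(μ/r₁) = √(3.98832×10^5/8280) = 6.94033 km/s.
On the transfer ellipse at r₁, vis-viva gives v_p = √[μ(2/r₁ − 1/a_t)] = 9.25655 km/s.
First burn Δv₁ = |v_p − v₁| = 2.31622 km/s.
At r₂, v₂ = √(μ/r₂) = 2.447135 km/s.
Transfer-orbit speed at r₂: v_a = √[μ(2/r₂ − 1/a_t)] = 1.150814 km/s.
Second burn Δv₂ = |v₂ − v_a| = 1.29632 km/s.
Δv = Δv₁ + Δv₂ = 2.31622 + 1.29632 = 3.613 km/s.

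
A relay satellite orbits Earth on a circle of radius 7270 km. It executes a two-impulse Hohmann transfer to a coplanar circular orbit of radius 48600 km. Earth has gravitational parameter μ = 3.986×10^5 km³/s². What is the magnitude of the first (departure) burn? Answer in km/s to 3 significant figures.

Δv₁ = 2.36 km/s

Transfer-ellipse semi-major axis a_t = (r₁ + r₂)/2 = (7270 + 48600)/2 = 27935 km.
Circular speed at r = 7270 km: v_c = √(μ/r) = 7.405 km/s.
Vis-viva on the transfer ellipse at r = 7270 km gives v_t = √[μ(2/r − 1/a_t)] = 9.767 km/s.
Δv₁ = |v_t − v_c| = |9.767 − 7.405| = 2.362 km/s.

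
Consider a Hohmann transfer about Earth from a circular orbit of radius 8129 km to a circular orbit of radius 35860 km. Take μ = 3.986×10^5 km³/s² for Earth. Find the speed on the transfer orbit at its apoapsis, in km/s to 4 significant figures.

Semi-major axis of the transfer orbit: a_t = (8129 + 35860)/2 = 21994.5 km.
At apoapsis, r = 35860 km.
Vis-viva: v = √[μ(2/r − 1/a_t)] = √[3.986×10^5 × (2/35860 − 1/21994.5)] = 2.027 km/s.

v = 2.027 km/s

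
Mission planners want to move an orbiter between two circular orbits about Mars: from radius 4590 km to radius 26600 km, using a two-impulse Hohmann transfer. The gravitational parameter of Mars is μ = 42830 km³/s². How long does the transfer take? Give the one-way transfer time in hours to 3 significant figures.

t = 8.21 hours

Semi-major axis of the transfer orbit: a_t = (4590 + 26600)/2 = 15595 km.
By Kepler's third law the transfer-orbit period is T = 2π√(a_t³/μ), so t = T/2 = 29560 s.
Converting: 29560 s ÷ 3600 s/hour = 8.21 hours.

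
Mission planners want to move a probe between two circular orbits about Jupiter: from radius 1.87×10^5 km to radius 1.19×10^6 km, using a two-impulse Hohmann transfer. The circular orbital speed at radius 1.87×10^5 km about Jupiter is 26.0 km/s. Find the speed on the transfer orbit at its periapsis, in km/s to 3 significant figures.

v = 34.2 km/s

From the circular-orbit relation v² = μ/r at r = 1.87×10^5 km: μ = v²r = (26.0)² × 1.87×10^5 = 1.26412×10^8 km³/s².
Semi-major axis of the transfer orbit: a_t = (1.870×10^5 + 1.190×10^6)/2 = 6.885×10^5 km.
The periapsis of the transfer ellipse is at r = 1.870×10^5 km.
From the vis-viva equation, v = √[μ(2/r − 1/a_t)] = 34.18 km/s.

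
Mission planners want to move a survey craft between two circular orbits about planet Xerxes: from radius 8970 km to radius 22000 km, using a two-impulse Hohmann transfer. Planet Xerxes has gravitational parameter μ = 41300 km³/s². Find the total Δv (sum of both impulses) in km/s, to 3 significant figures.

Semi-major axis of the transfer orbit: a_t = (8970 + 22000)/2 = 15485 km.
At r₁ the circular-orbit speed is v₁ = √(μ/r₁) = 2.1457 km/s.
On the transfer ellipse at r₁, vis-viva gives v_p = √[μ(2/r₁ − 1/a_t)] = 2.5576 km/s.
First burn Δv₁ = |v_p − v₁| = 0.4119 km/s.
Circular speed at r₂: v₂ = √(μ/r₂) = 1.3701 km/s.
Transfer-orbit speed at r₂: v_a = √[μ(2/r₂ − 1/a_t)] = 1.0428 km/s.
Second burn Δv₂ = |v₂ − v_a| = 0.3273 km/s.
Total Δv = Δv₁ + Δv₂ = 0.7392 km/s.

Δv = 0.739 km/s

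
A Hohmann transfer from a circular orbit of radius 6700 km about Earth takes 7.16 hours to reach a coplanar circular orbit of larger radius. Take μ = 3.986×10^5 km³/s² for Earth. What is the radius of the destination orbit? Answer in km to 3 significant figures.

Transfer time t = 7.16 hours = 25776 s, and t = π√(a_t³/μ).
So a_t = (μ t²/π²)^(1/3) = (3.986×10^5 × (25776)² / π²)^(1/3) = 29938 km.
Since a_t = (r₁ + r₂)/2, r₂ = 2a_t − r₁ = 2×29938 − 6700 = 53176 km.

r₂ = 53200 km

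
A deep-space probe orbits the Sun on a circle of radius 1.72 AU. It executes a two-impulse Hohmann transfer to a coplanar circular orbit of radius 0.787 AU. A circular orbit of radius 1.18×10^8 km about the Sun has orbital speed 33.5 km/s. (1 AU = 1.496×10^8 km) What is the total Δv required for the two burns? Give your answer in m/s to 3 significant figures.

From the circular-orbit relation v² = μ/r at r = 1.18×10^8 km: μ = v²r = (33.5)² × 1.18×10^8 = 1.32426×10^11 km³/s².
In km: r₁ = 1.72 × 1.496×10^8 = 2.57312×10^8 km; r₂ = 0.787 × 1.496×10^8 = 1.177352×10^8 km.
Semi-major axis of the transfer orbit: a_t = (2.57312×10^8 + 1.177352×10^8)/2 = 1.875236×10^8 km.
Circular speed at r₁: v₁ = √(μ/r₁) = √(1.32426×10^11/2.57312×10^8) = 22.69 km/s.
Transfer-orbit speed at r₁ (v² = μ(2/r − 1/a)): v_a = √[μ(2/r₁ − 1/a_t)] = 17.98 km/s.
First burn Δv₁ = |v_a − v₁| = 4.710 km/s.
Circular speed at r₂: v₂ = √(μ/r₂) = 33.538 km/s.
Transfer-orbit speed at r₂: v_p = √[μ(2/r₂ − 1/a_t)] = 39.286 km/s.
Second burn Δv₂ = |v₂ − v_p| = 5.748 km/s.
Total Δv = Δv₁ + Δv₂ = 10.46 km/s.

Δv = 10500 m/s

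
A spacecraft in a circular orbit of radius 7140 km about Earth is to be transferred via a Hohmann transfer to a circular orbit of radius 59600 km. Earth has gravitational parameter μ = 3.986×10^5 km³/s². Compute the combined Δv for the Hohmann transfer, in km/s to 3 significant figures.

Δv = 3.90 km/s

Semi-major axis of the transfer orbit: a_t = (7140 + 59600)/2 = 33370 km.
At r₁ the circular-orbit speed is v₁ = √(μ/r₁) = 7.4717 km/s.
Transfer-orbit speed at r₁ (vis-viva equation): v_p = √[μ(2/r₁ − 1/a_t)] = 9.9854 km/s.
First burn Δv₁ = |v_p − v₁| = 2.514 km/s.
At r₂, v₂ = √(μ/r₂) = 2.586 km/s.
Transfer-orbit speed at r₂: v_a = √[μ(2/r₂ − 1/a_t)] = 1.196 km/s.
Second burn Δv₂ = |v₂ − v_a| = 1.390 km/s.
Total Δv = Δv₁ + Δv₂ = 3.904 km/s.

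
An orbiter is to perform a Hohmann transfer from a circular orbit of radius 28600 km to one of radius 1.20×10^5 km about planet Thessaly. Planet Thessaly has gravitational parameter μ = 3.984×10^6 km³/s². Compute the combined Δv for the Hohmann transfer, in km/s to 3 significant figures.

Transfer-ellipse semi-major axis a_t = (r₁ + r₂)/2 = (28600 + 1.200×10^5)/2 = 74300 km.
At r₁ the circular-orbit speed is v₁ = √(μ/r₁) = 11.8026 km/s.
Transfer-orbit speed at r₁ (v² = μ(2/r − 1/a)): v_p = √[μ(2/r₁ − 1/a_t)] = 14.9994 km/s.
First burn Δv₁ = |v_p − v₁| = 3.197 km/s.
Circular speed at r₂: v₂ = √(μ/r₂) = 5.762 km/s.
Transfer-orbit speed at r₂: v_a = √[μ(2/r₂ − 1/a_t)] = 3.575 km/s.
Second burn Δv₂ = |v₂ − v_a| = 2.187 km/s.
Total Δv = Δv₁ + Δv₂ = 5.384 km/s.

Δv = 5.38 km/s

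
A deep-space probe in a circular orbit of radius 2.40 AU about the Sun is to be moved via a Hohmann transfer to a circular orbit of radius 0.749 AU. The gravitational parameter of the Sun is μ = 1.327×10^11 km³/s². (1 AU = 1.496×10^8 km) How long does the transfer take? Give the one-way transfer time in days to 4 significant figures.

t = 360.8 days

In km: r₁ = 2.40 × 1.496×10^8 = 3.5904×10^8 km; r₂ = 0.749 × 1.496×10^8 = 1.120504×10^8 km.
Transfer-ellipse semi-major axis a_t = (r₁ + r₂)/2 = (3.5904×10^8 + 1.120504×10^8)/2 = 2.355452×10^8 km.
Half the transfer-orbit period gives t = π√(a_t³/μ) = 3.1176×10^7 s.
Converting: 3.1176×10^7 s ÷ 86400 s/day = 360.8 days.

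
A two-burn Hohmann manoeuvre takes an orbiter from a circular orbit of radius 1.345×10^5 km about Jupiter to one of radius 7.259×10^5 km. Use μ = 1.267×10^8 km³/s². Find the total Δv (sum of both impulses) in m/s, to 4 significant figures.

Δv = 15000 m/s

The Hohmann ellipse has a_t = (r₁ + r₂)/2 = 4.302×10^5 km.
Circular speed at r₁: v₁ = √(μ/r₁) = √(1.267×10^8/1.345×10^5) = 30.6921 km/s.
Transfer-orbit speed at r₁ (vis-viva): v_p = √[μ(2/r₁ − 1/a_t)] = 39.8685 km/s.
First burn Δv₁ = |v_p − v₁| = 9.176 km/s.
At r₂, v₂ = √(μ/r₂) = 13.211 km/s.
Transfer-orbit speed at r₂: v_a = √[μ(2/r₂ − 1/a_t)] = 7.3871 km/s.
Second burn Δv₂ = |v₂ − v_a| = 5.824 km/s.
Total Δv = Δv₁ + Δv₂ = 15.00 km/s.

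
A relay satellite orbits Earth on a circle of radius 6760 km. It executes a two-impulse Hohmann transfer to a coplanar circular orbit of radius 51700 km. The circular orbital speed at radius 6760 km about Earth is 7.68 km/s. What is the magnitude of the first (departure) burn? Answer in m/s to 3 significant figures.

Δv₁ = 2530 m/s

From the circular-orbit relation v² = μ/r at r = 6760 km: μ = v²r = (7.68)² × 6760 = 3.98721×10^5 km³/s².
Transfer-ellipse semi-major axis a_t = (r₁ + r₂)/2 = (6760 + 51700)/2 = 29230 km.
On the circular orbit at r = 6760 km, v_c = √(μ/r) = 7.6800 km/s.
Vis-viva on the transfer ellipse at r = 6760 km gives v_t = √[μ(2/r − 1/a_t)] = 10.214 km/s.
Δv₁ = |v_t − v_c| = |10.214 − 7.6800| = 2.534 km/s.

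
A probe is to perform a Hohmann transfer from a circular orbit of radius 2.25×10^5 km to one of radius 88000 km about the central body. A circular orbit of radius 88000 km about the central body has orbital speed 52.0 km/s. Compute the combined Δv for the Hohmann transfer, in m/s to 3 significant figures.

Δv = 18500 m/s

From the circular-orbit relation v² = μ/r at r = 88000 km: μ = v²r = (52.0)² × 88000 = 2.37952×10^8 km³/s².
The Hohmann ellipse has a_t = (r₁ + r₂)/2 = 1.565×10^5 km.
Circular speed at r₁: v₁ = √(μ/r₁) = √(2.37952×10^8/2.250×10^5) = 32.520 km/s.
Transfer-orbit speed at r₁ (v² = μ(2/r − 1/a)): v_a = √[μ(2/r₁ − 1/a_t)] = 24.386 km/s.
First burn Δv₁ = |v_a − v₁| = 8.134 km/s.
At r₂, v₂ = √(μ/r₂) = 52.00 km/s.
Transfer-orbit speed at r₂: v_p = √[μ(2/r₂ − 1/a_t)] = 62.35 km/s.
Second burn Δv₂ = |v₂ − v_p| = 10.35 km/s.
Δv = Δv₁ + Δv₂ = 8.134 + 10.35 = 18.48 km/s.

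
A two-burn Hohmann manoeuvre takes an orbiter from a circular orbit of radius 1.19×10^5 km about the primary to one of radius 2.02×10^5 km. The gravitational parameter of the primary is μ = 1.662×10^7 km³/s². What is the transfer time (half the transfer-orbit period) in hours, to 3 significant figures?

t = 13.8 hours

Transfer-ellipse semi-major axis a_t = (r₁ + r₂)/2 = (1.190×10^5 + 2.020×10^5)/2 = 1.605×10^5 km.
Transfer time t = π√(a_t³/μ) = π√((1.605×10^5)³ / 1.662×10^7) = 49550 s.
Converting: 49550 s ÷ 3600 s/hour = 13.8 hours.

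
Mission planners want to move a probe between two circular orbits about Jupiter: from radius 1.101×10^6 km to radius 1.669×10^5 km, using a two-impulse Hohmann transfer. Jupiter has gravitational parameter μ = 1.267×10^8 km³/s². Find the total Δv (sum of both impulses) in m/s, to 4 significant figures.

Semi-major axis of the transfer orbit: a_t = (1.101×10^6 + 1.669×10^5)/2 = 6.3395×10^5 km.
At r₁ the circular-orbit speed is v₁ = √(μ/r₁) = 10.727 km/s.
On the transfer ellipse at r₁, vis-viva equation gives v_a = √[μ(2/r₁ − 1/a_t)] = 5.5042 km/s.
First burn Δv₁ = |v_a − v₁| = 5.223 km/s.
Circular speed at r₂: v₂ = √(μ/r₂) = 27.552 km/s.
Transfer-orbit speed at r₂: v_p = √[μ(2/r₂ − 1/a_t)] = 36.310 km/s.
Second burn Δv₂ = |v₂ − v_p| = 8.758 km/s.
Δv = Δv₁ + Δv₂ = 5.223 + 8.758 = 13.98 km/s.

Δv = 13980 m/s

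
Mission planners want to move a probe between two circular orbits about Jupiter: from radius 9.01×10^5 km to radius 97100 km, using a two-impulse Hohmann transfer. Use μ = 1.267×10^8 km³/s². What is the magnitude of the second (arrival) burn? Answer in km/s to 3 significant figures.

Transfer-ellipse semi-major axis a_t = (r₁ + r₂)/2 = (9.010×10^5 + 97100)/2 = 4.9905×10^5 km.
Circular speed at r = 97100 km: v_c = √(μ/r) = 36.123 km/s.
Transfer-orbit speed at the same r (vis-viva, a = a_t): v_t = √[μ(2/r − 1/a_t)] = 48.537 km/s.
Δv₂ = |v_t − v_c| = |48.537 − 36.123| = 12.41 km/s.

Δv₂ = 12.4 km/s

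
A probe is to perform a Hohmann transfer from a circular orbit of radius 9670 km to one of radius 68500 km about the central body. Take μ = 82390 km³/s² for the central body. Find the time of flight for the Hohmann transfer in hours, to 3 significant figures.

t = 23.5 hours

The Hohmann ellipse has a_t = (r₁ + r₂)/2 = 39085 km.
Half the transfer-orbit period gives t = π√(a_t³/μ) = 84570 s.
Converting: 84570 s ÷ 3600 s/hour = 23.5 hours.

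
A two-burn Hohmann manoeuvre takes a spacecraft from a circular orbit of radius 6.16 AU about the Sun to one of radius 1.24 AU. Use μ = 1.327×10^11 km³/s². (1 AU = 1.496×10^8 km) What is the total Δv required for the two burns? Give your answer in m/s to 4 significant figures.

In km: r₁ = 6.16 × 1.496×10^8 = 9.21536×10^8 km; r₂ = 1.24 × 1.496×10^8 = 1.85504×10^8 km.
The Hohmann ellipse has a_t = (r₁ + r₂)/2 = 5.5352×10^8 km.
Circular speed at r₁: v₁ = √(μ/r₁) = √(1.327×10^11/9.21536×10^8) = 12.00 km/s.
Transfer-orbit speed at r₁ (vis-viva equation): v_a = √[μ(2/r₁ − 1/a_t)] = 6.947 km/s.
First burn Δv₁ = |v_a − v₁| = 5.053 km/s.
At r₂, v₂ = √(μ/r₂) = 26.746 km/s.
Transfer-orbit speed at r₂: v_p = √[μ(2/r₂ − 1/a_t)] = 34.510 km/s.
Second burn Δv₂ = |v₂ − v_p| = 7.764 km/s.
Δv = Δv₁ + Δv₂ = 5.053 + 7.764 = 12.82 km/s.

Δv = 12820 m/s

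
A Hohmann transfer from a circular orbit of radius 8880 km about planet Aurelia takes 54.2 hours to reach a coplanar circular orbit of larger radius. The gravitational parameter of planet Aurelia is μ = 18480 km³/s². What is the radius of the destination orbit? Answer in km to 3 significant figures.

Transfer time t = 54.2 hours = 1.9512×10^5 s, and t = π√(a_t³/μ).
So a_t = (μ t²/π²)^(1/3) = (18480 × (1.9512×10^5)² / π²)^(1/3) = 41464 km.
Since a_t = (r₁ + r₂)/2, r₂ = 2a_t − r₁ = 2×41464 − 8880 = 74048 km.

r₂ = 74000 km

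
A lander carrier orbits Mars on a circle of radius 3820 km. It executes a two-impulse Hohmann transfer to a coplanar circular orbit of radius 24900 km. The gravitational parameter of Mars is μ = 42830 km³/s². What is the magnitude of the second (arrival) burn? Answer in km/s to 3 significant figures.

Δv₂ = 0.635 km/s

Transfer-ellipse semi-major axis a_t = (r₁ + r₂)/2 = (3820 + 24900)/2 = 14360 km.
On the circular orbit at r = 24900 km, v_c = √(μ/r) = 1.3115 km/s.
Transfer-orbit speed at the same r (vis-viva, a = a_t): v_t = √[μ(2/r − 1/a_t)] = 0.67644 km/s.
Δv₂ = |v_t − v_c| = |0.67644 − 1.3115| = 0.6351 km/s.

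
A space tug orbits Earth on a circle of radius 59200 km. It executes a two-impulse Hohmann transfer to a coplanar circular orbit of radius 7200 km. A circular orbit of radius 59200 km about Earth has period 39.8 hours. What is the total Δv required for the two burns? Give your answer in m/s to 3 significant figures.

From Kepler's third law T² = 4π²r³/μ at r = 59200 km, T = 39.8 hours = 39.8 × 3600 s = 1.4328×10^5 s: μ = 4π²r³/T² = 3.98982×10^5 km³/s².
Semi-major axis of the transfer orbit: a_t = (59200 + 7200)/2 = 33200 km.
At r₁ the circular-orbit speed is v₁ = √(μ/r₁) = 2.596 km/s.
Transfer-orbit speed at r₁ (vis-viva equation): v_a = √[μ(2/r₁ − 1/a_t)] = 1.209 km/s.
First burn Δv₁ = |v_a − v₁| = 1.387 km/s.
At r₂, v₂ = √(μ/r₂) = 7.444 km/s.
Transfer-orbit speed at r₂: v_p = √[μ(2/r₂ − 1/a_t)] = 9.940 km/s.
Second burn Δv₂ = |v₂ − v_p| = 2.496 km/s.
Δv = Δv₁ + Δv₂ = 1.387 + 2.496 = 3.883 km/s.

Δv = 3880 m/s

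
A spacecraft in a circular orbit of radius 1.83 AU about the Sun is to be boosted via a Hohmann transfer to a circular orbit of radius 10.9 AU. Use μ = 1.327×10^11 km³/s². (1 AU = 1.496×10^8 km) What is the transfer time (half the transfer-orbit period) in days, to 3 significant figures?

In km: r₁ = 1.83 × 1.496×10^8 = 2.73768×10^8 km; r₂ = 10.9 × 1.496×10^8 = 1.63064×10^9 km.
Transfer-ellipse semi-major axis a_t = (r₁ + r₂)/2 = (2.73768×10^8 + 1.63064×10^9)/2 = 9.52204×10^8 km.
Transfer time t = π√(a_t³/μ) = π√((9.52204×10^8)³ / 1.327×10^11) = 2.534×10^8 s.
Converting: 2.534×10^8 s ÷ 86400 s/day = 2930 days.

t = 2930 days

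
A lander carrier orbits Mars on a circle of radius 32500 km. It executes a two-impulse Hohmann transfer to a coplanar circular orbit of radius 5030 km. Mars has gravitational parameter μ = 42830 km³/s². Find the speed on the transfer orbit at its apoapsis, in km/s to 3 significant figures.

v = 0.594 km/s

Transfer-ellipse semi-major axis a_t = (r₁ + r₂)/2 = (32500 + 5030)/2 = 18765 km.
The apoapsis of the transfer ellipse is at r = 32500 km.
Vis-viva: v = √[μ(2/r − 1/a_t)] = √[42830 × (2/32500 − 1/18765)] = 0.5943 km/s.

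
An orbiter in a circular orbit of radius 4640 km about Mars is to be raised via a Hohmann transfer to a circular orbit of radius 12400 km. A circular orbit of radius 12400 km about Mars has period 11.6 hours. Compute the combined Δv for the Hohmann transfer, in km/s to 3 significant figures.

Δv = 1.12 km/s

From Kepler's third law T² = 4π²r³/μ at r = 12400 km, T = 11.6 hours = 11.6 × 3600 s = 41760 s: μ = 4π²r³/T² = 43162.2 km³/s².
Semi-major axis of the transfer orbit: a_t = (4640 + 12400)/2 = 8520 km.
At r₁ the circular-orbit speed is v₁ = √(μ/r₁) = 3.0500 km/s.
Transfer-orbit speed at r₁ (vis-viva equation): v_p = √[μ(2/r₁ − 1/a_t)] = 3.6795 km/s.
First burn Δv₁ = |v_p − v₁| = 0.6295 km/s.
Circular speed at r₂: v₂ = √(μ/r₂) = 1.8657 km/s.
Transfer-orbit speed at r₂: v_a = √[μ(2/r₂ − 1/a_t)] = 1.3768 km/s.
Second burn Δv₂ = |v₂ − v_a| = 0.4889 km/s.
Δv = Δv₁ + Δv₂ = 0.6295 + 0.4889 = 1.118 km/s.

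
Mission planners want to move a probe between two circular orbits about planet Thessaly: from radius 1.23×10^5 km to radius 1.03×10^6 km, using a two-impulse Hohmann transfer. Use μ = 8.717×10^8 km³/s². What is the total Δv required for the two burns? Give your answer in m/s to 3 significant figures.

Δv = 44000 m/s

Semi-major axis of the transfer orbit: a_t = (1.230×10^5 + 1.030×10^6)/2 = 5.765×10^5 km.
Circular speed at r₁: v₁ = √(μ/r₁) = √(8.717×10^8/1.230×10^5) = 84.1843 km/s.
On the transfer ellipse at r₁, vis-viva equation gives v_p = √[μ(2/r₁ − 1/a_t)] = 112.525 km/s.
First burn Δv₁ = |v_p − v₁| = 28.34 km/s.
Circular speed at r₂: v₂ = √(μ/r₂) = 29.09 km/s.
Transfer-orbit speed at r₂: v_a = √[μ(2/r₂ − 1/a_t)] = 13.44 km/s.
Second burn Δv₂ = |v₂ − v_a| = 15.65 km/s.
Δv = Δv₁ + Δv₂ = 28.34 + 15.65 = 43.99 km/s.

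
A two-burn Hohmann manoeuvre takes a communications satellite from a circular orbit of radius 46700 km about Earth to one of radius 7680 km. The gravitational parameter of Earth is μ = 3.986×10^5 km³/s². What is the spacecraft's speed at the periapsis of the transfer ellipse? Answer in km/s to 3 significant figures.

v = 9.44 km/s

The Hohmann ellipse has a_t = (r₁ + r₂)/2 = 27190 km.
At periapsis, r = 7680 km.
Applying v² = μ(2/r − 1/a_t): v = 9.442 km/s.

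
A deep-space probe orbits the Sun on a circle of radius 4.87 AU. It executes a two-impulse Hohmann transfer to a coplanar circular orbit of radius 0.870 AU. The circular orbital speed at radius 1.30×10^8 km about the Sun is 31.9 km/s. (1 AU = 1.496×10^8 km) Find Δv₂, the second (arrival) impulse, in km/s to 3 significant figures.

Δv₂ = 9.65 km/s

From the circular-orbit relation v² = μ/r at r = 1.30×10^8 km: μ = v²r = (31.9)² × 1.30×10^8 = 1.32289×10^11 km³/s².
In km: r₁ = 4.87 × 1.496×10^8 = 7.28552×10^8 km; r₂ = 0.870 × 1.496×10^8 = 1.30152×10^8 km.
Transfer-ellipse semi-major axis a_t = (r₁ + r₂)/2 = (7.28552×10^8 + 1.30152×10^8)/2 = 4.29352×10^8 km.
Circular speed at r = 1.30152×10^8 km: v_c = √(μ/r) = 31.88137 km/s.
Vis-viva on the transfer ellipse at r = 1.30152×10^8 km gives v_t = √[μ(2/r − 1/a_t)] = 41.52986 km/s.
Δv₂ = |v_t − v_c| = |41.52986 − 31.88137| = 9.648 km/s.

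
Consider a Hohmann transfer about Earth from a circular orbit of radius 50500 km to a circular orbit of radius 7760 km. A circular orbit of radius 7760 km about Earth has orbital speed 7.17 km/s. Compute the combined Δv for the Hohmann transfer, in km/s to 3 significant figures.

Δv = 3.63 km/s

From the circular-orbit relation v² = μ/r at r = 7760 km: μ = v²r = (7.17)² × 7760 = 3.98933×10^5 km³/s².
The Hohmann ellipse has a_t = (r₁ + r₂)/2 = 29130 km.
At r₁ the circular-orbit speed is v₁ = √(μ/r₁) = 2.811 km/s.
On the transfer ellipse at r₁, vis-viva gives v_a = √[μ(2/r₁ − 1/a_t)] = 1.451 km/s.
First burn Δv₁ = |v_a − v₁| = 1.360 km/s.
Circular speed at r₂: v₂ = √(μ/r₂) = 7.170 km/s.
Transfer-orbit speed at r₂: v_p = √[μ(2/r₂ − 1/a_t)] = 9.440 km/s.
Second burn Δv₂ = |v₂ − v_p| = 2.270 km/s.
Δv = Δv₁ + Δv₂ = 1.360 + 2.270 = 3.630 km/s.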